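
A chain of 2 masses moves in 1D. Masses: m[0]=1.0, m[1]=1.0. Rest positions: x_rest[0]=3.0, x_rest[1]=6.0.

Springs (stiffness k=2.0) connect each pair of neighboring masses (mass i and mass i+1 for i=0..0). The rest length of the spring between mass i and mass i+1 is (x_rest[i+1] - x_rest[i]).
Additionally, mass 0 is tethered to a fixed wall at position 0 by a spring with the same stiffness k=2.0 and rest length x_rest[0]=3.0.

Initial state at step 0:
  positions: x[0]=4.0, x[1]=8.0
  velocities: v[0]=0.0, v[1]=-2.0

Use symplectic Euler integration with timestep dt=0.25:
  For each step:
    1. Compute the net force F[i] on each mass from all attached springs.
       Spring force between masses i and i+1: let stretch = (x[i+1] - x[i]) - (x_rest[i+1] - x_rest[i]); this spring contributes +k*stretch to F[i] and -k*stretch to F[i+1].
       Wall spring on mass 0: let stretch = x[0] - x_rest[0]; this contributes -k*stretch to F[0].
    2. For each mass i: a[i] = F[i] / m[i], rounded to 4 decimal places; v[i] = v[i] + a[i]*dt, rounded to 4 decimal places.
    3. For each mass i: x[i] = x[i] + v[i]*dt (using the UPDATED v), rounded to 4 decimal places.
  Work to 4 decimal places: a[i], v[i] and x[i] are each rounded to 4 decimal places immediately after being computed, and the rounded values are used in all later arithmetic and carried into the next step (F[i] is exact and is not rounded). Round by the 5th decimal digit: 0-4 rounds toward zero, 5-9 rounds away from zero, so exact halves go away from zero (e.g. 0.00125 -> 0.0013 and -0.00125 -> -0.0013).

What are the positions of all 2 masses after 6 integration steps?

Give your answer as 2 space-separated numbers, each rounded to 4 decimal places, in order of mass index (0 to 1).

Answer: 2.1859 4.6643

Derivation:
Step 0: x=[4.0000 8.0000] v=[0.0000 -2.0000]
Step 1: x=[4.0000 7.3750] v=[0.0000 -2.5000]
Step 2: x=[3.9219 6.7031] v=[-0.3125 -2.6875]
Step 3: x=[3.7012 6.0586] v=[-0.8829 -2.5781]
Step 4: x=[3.3125 5.4944] v=[-1.5548 -2.2568]
Step 5: x=[2.7825 5.0325] v=[-2.1201 -1.8478]
Step 6: x=[2.1859 4.6643] v=[-2.3864 -1.4728]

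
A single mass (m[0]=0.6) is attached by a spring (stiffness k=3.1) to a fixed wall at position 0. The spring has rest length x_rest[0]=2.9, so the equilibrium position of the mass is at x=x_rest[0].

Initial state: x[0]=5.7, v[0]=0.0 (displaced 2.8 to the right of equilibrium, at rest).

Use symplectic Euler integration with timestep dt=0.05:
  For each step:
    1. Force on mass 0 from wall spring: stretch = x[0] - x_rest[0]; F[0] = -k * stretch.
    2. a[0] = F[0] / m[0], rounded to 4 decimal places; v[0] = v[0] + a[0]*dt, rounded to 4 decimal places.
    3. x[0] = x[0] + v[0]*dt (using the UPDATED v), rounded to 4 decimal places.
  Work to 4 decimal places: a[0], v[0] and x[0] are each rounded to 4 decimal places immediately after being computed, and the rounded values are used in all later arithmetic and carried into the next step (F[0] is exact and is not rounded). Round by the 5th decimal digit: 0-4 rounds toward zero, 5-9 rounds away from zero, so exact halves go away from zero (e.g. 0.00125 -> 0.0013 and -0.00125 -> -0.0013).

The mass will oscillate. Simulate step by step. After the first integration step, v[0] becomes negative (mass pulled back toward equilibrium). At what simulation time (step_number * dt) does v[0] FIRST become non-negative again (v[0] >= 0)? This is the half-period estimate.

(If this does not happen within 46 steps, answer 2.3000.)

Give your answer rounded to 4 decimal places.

Step 0: x=[5.7000] v=[0.0000]
Step 1: x=[5.6638] v=[-0.7233]
Step 2: x=[5.5919] v=[-1.4373]
Step 3: x=[5.4853] v=[-2.1327]
Step 4: x=[5.3453] v=[-2.8006]
Step 5: x=[5.1737] v=[-3.4323]
Step 6: x=[4.9727] v=[-4.0197]
Step 7: x=[4.7449] v=[-4.5552]
Step 8: x=[4.4933] v=[-5.0318]
Step 9: x=[4.2211] v=[-5.4434]
Step 10: x=[3.9319] v=[-5.7847]
Step 11: x=[3.6293] v=[-6.0513]
Step 12: x=[3.3173] v=[-6.2397]
Step 13: x=[2.9999] v=[-6.3475]
Step 14: x=[2.6812] v=[-6.3733]
Step 15: x=[2.3654] v=[-6.3168]
Step 16: x=[2.0565] v=[-6.1787]
Step 17: x=[1.7585] v=[-5.9608]
Step 18: x=[1.4752] v=[-5.6659]
Step 19: x=[1.2103] v=[-5.2978]
Step 20: x=[0.9672] v=[-4.8613]
Step 21: x=[0.7491] v=[-4.3620]
Step 22: x=[0.5588] v=[-3.8064]
Step 23: x=[0.3987] v=[-3.2016]
Step 24: x=[0.2709] v=[-2.5554]
Step 25: x=[0.1771] v=[-1.8762]
Step 26: x=[0.1185] v=[-1.1728]
Step 27: x=[0.0958] v=[-0.4542]
Step 28: x=[0.1093] v=[0.2702]
First v>=0 after going negative at step 28, time=1.4000

Answer: 1.4000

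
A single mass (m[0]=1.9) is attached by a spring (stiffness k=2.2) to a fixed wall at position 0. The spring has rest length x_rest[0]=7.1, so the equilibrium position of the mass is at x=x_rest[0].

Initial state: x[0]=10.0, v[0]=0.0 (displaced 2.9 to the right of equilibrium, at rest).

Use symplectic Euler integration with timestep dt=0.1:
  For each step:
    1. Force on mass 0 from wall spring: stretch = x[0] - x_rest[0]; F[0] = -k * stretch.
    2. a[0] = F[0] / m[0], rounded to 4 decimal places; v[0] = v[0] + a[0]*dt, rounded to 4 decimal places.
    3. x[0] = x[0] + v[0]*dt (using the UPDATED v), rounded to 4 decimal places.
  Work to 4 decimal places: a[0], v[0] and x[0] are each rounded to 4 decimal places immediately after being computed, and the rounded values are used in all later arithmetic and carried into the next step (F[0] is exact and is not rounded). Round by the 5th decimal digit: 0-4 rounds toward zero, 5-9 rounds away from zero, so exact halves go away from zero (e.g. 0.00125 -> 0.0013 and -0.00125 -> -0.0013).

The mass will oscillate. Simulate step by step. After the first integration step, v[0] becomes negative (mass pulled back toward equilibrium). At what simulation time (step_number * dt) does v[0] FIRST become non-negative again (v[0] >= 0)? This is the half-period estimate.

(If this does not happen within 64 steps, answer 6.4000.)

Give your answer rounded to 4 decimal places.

Step 0: x=[10.0000] v=[0.0000]
Step 1: x=[9.9664] v=[-0.3358]
Step 2: x=[9.8996] v=[-0.6677]
Step 3: x=[9.8004] v=[-0.9919]
Step 4: x=[9.6699] v=[-1.3046]
Step 5: x=[9.5097] v=[-1.6022]
Step 6: x=[9.3216] v=[-1.8812]
Step 7: x=[9.1078] v=[-2.1384]
Step 8: x=[8.8707] v=[-2.3709]
Step 9: x=[8.6131] v=[-2.5759]
Step 10: x=[8.3380] v=[-2.7511]
Step 11: x=[8.0486] v=[-2.8945]
Step 12: x=[7.7482] v=[-3.0043]
Step 13: x=[7.4403] v=[-3.0794]
Step 14: x=[7.1284] v=[-3.1188]
Step 15: x=[6.8162] v=[-3.1221]
Step 16: x=[6.5073] v=[-3.0892]
Step 17: x=[6.2052] v=[-3.0206]
Step 18: x=[5.9135] v=[-2.9170]
Step 19: x=[5.6355] v=[-2.7796]
Step 20: x=[5.3745] v=[-2.6100]
Step 21: x=[5.1335] v=[-2.4102]
Step 22: x=[4.9153] v=[-2.1825]
Step 23: x=[4.7224] v=[-1.9295]
Step 24: x=[4.5570] v=[-1.6542]
Step 25: x=[4.4210] v=[-1.3598]
Step 26: x=[4.3160] v=[-1.0496]
Step 27: x=[4.2433] v=[-0.7272]
Step 28: x=[4.2037] v=[-0.3964]
Step 29: x=[4.1976] v=[-0.0610]
Step 30: x=[4.2251] v=[0.2751]
First v>=0 after going negative at step 30, time=3.0000

Answer: 3.0000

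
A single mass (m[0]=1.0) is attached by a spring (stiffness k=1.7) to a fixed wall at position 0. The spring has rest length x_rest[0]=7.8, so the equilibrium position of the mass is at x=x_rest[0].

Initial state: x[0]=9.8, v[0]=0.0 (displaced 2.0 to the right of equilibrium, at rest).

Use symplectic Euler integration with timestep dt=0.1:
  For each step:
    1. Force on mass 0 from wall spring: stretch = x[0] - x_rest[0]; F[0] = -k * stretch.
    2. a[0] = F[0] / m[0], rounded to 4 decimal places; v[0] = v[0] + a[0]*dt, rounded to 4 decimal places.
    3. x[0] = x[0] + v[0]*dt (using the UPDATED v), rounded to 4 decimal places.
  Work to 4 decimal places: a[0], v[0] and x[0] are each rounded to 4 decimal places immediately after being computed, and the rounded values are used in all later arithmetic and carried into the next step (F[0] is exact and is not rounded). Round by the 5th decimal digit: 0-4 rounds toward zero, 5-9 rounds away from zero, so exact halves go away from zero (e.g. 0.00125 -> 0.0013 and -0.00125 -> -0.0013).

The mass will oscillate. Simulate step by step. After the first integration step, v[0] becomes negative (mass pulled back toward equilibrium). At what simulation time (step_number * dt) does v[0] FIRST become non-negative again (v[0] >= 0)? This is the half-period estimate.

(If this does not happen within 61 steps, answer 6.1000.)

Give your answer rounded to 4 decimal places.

Step 0: x=[9.8000] v=[0.0000]
Step 1: x=[9.7660] v=[-0.3400]
Step 2: x=[9.6986] v=[-0.6742]
Step 3: x=[9.5989] v=[-0.9970]
Step 4: x=[9.4686] v=[-1.3028]
Step 5: x=[9.3100] v=[-1.5865]
Step 6: x=[9.1257] v=[-1.8432]
Step 7: x=[8.9188] v=[-2.0686]
Step 8: x=[8.6929] v=[-2.2588]
Step 9: x=[8.4518] v=[-2.4106]
Step 10: x=[8.1997] v=[-2.5214]
Step 11: x=[7.9408] v=[-2.5894]
Step 12: x=[7.6795] v=[-2.6133]
Step 13: x=[7.4202] v=[-2.5928]
Step 14: x=[7.1674] v=[-2.5282]
Step 15: x=[6.9253] v=[-2.4207]
Step 16: x=[6.6981] v=[-2.2720]
Step 17: x=[6.4896] v=[-2.0847]
Step 18: x=[6.3034] v=[-1.8619]
Step 19: x=[6.1427] v=[-1.6075]
Step 20: x=[6.0101] v=[-1.3258]
Step 21: x=[5.9080] v=[-1.0215]
Step 22: x=[5.8380] v=[-0.6999]
Step 23: x=[5.8014] v=[-0.3664]
Step 24: x=[5.7987] v=[-0.0266]
Step 25: x=[5.8301] v=[0.3136]
First v>=0 after going negative at step 25, time=2.5000

Answer: 2.5000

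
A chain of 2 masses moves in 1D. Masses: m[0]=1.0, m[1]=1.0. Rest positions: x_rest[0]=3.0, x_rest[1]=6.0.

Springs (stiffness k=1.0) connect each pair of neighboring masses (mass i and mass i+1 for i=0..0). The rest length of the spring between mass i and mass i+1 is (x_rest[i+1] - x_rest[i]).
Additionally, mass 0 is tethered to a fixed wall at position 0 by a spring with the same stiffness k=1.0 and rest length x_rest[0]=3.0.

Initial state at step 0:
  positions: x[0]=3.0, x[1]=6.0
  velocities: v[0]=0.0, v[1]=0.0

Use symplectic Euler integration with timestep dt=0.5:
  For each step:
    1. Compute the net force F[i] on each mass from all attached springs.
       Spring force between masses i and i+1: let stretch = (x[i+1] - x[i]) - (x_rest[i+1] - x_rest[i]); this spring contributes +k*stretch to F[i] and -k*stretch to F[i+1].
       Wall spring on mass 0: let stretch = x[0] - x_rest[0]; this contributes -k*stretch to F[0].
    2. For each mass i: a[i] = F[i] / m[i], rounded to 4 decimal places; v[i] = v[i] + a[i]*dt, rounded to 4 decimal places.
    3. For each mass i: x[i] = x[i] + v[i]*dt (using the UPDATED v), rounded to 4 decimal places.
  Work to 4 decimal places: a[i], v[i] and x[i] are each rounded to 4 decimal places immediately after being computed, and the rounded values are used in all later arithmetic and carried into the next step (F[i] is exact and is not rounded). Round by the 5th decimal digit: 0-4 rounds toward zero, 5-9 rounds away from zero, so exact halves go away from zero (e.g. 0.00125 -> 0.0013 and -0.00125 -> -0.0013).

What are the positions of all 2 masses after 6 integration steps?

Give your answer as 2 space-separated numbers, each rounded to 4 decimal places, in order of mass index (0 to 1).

Answer: 3.0000 6.0000

Derivation:
Step 0: x=[3.0000 6.0000] v=[0.0000 0.0000]
Step 1: x=[3.0000 6.0000] v=[0.0000 0.0000]
Step 2: x=[3.0000 6.0000] v=[0.0000 0.0000]
Step 3: x=[3.0000 6.0000] v=[0.0000 0.0000]
Step 4: x=[3.0000 6.0000] v=[0.0000 0.0000]
Step 5: x=[3.0000 6.0000] v=[0.0000 0.0000]
Step 6: x=[3.0000 6.0000] v=[0.0000 0.0000]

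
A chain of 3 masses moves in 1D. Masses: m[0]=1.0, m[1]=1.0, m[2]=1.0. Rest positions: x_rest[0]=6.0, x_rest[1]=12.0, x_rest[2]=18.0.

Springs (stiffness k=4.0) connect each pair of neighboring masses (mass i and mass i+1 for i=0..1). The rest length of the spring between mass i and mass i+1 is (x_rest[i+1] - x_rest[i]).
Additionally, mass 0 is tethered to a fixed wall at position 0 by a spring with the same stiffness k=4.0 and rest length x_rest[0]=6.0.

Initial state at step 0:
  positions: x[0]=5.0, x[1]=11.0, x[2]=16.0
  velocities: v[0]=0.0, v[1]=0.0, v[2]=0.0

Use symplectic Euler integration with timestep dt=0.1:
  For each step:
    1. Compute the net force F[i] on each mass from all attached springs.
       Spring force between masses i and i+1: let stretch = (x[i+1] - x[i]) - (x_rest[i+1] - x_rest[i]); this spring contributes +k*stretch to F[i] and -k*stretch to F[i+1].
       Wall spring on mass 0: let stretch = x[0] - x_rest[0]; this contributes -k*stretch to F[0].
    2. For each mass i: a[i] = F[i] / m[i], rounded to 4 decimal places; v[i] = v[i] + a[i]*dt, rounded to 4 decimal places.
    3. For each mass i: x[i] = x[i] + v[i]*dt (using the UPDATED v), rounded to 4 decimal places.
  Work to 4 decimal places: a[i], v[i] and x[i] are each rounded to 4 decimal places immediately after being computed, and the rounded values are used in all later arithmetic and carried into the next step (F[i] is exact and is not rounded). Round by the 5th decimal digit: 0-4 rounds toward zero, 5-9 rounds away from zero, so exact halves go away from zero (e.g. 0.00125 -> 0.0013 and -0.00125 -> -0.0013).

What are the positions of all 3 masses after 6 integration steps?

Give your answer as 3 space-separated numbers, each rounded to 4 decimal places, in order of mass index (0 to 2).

Step 0: x=[5.0000 11.0000 16.0000] v=[0.0000 0.0000 0.0000]
Step 1: x=[5.0400 10.9600 16.0400] v=[0.4000 -0.4000 0.4000]
Step 2: x=[5.1152 10.8864 16.1168] v=[0.7520 -0.7360 0.7680]
Step 3: x=[5.2166 10.7912 16.2244] v=[1.0144 -0.9523 1.0758]
Step 4: x=[5.3324 10.6903 16.3547] v=[1.1576 -1.0089 1.3025]
Step 5: x=[5.4492 10.6017 16.4984] v=[1.1678 -0.8863 1.4367]
Step 6: x=[5.5541 10.5428 16.6462] v=[1.0491 -0.5886 1.4780]

Answer: 5.5541 10.5428 16.6462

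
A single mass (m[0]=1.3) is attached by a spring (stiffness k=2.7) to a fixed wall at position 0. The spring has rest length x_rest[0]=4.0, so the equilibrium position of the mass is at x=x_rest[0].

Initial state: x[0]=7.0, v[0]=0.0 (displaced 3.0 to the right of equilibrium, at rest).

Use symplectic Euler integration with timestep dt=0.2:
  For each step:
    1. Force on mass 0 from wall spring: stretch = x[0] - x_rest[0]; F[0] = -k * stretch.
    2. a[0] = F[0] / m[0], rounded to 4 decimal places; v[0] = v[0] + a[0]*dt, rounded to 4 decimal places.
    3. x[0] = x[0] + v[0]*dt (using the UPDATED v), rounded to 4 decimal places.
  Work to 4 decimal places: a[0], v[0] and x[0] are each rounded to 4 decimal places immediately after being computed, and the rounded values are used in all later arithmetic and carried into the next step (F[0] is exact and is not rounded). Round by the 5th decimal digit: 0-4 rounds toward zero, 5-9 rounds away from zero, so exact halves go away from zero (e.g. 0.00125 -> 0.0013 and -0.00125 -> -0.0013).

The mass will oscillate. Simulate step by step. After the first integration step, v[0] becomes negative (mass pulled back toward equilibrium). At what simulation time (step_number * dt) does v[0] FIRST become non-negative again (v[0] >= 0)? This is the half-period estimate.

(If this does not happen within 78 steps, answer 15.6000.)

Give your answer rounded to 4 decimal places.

Answer: 2.2000

Derivation:
Step 0: x=[7.0000] v=[0.0000]
Step 1: x=[6.7508] v=[-1.2462]
Step 2: x=[6.2730] v=[-2.3888]
Step 3: x=[5.6064] v=[-3.3330]
Step 4: x=[4.8063] v=[-4.0003]
Step 5: x=[3.9393] v=[-4.3352]
Step 6: x=[3.0773] v=[-4.3100]
Step 7: x=[2.2920] v=[-3.9267]
Step 8: x=[1.6486] v=[-3.2172]
Step 9: x=[1.2005] v=[-2.2405]
Step 10: x=[0.9850] v=[-1.0776]
Step 11: x=[1.0200] v=[0.1748]
First v>=0 after going negative at step 11, time=2.2000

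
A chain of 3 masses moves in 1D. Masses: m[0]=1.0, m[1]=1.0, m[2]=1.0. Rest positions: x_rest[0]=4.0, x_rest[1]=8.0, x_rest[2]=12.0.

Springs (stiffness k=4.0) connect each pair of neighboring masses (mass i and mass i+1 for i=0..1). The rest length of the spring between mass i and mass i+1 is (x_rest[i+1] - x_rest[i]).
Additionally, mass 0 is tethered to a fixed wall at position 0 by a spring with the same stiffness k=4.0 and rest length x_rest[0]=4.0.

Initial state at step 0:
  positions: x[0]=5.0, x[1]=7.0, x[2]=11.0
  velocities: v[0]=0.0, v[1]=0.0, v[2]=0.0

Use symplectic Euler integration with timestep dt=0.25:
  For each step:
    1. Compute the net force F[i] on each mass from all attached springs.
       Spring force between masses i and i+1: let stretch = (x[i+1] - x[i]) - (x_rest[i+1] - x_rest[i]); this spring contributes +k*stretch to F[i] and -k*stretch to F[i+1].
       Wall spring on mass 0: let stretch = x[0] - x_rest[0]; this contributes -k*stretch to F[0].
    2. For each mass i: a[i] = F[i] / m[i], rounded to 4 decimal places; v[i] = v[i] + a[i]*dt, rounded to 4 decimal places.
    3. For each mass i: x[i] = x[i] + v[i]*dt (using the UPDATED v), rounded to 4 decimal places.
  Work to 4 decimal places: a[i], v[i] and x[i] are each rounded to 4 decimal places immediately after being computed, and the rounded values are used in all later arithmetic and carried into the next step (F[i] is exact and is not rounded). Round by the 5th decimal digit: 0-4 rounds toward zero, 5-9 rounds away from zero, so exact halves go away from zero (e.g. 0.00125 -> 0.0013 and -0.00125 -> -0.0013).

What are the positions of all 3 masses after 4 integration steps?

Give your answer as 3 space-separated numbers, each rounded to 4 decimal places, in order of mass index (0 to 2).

Answer: 2.7578 7.7500 12.0196

Derivation:
Step 0: x=[5.0000 7.0000 11.0000] v=[0.0000 0.0000 0.0000]
Step 1: x=[4.2500 7.5000 11.0000] v=[-3.0000 2.0000 0.0000]
Step 2: x=[3.2500 8.0625 11.1250] v=[-4.0000 2.2500 0.5000]
Step 3: x=[2.6406 8.1875 11.4844] v=[-2.4375 0.5000 1.4375]
Step 4: x=[2.7578 7.7500 12.0196] v=[0.4688 -1.7500 2.1406]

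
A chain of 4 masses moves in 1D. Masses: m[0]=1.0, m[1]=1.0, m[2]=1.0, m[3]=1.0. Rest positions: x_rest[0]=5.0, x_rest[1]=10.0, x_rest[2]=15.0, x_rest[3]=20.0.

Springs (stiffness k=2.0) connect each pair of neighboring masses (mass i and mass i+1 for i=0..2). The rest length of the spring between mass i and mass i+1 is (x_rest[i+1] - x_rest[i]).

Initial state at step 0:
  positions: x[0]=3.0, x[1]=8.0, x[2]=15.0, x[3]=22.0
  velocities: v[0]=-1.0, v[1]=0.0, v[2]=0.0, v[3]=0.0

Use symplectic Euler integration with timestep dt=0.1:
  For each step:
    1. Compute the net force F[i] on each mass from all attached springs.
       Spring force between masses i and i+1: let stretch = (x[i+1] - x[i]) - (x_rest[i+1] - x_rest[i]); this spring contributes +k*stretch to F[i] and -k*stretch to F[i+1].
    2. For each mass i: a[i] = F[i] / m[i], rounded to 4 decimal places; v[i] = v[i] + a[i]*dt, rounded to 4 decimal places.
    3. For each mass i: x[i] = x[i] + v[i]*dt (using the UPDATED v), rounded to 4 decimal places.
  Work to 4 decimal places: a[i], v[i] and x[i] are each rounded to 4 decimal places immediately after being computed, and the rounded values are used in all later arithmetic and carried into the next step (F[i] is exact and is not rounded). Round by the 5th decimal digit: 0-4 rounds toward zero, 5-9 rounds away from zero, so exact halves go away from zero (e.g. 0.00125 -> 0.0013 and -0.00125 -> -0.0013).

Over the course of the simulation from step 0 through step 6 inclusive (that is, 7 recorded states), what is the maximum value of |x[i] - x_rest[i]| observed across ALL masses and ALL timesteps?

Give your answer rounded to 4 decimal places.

Step 0: x=[3.0000 8.0000 15.0000 22.0000] v=[-1.0000 0.0000 0.0000 0.0000]
Step 1: x=[2.9000 8.0400 15.0000 21.9600] v=[-1.0000 0.4000 0.0000 -0.4000]
Step 2: x=[2.8028 8.1164 15.0000 21.8808] v=[-0.9720 0.7640 0.0000 -0.7920]
Step 3: x=[2.7119 8.2242 14.9999 21.7640] v=[-0.9093 1.0780 -0.0006 -1.1682]
Step 4: x=[2.6312 8.3573 14.9996 21.6119] v=[-0.8068 1.3307 -0.0029 -1.5210]
Step 5: x=[2.5650 8.5087 14.9987 21.4276] v=[-0.6616 1.5139 -0.0089 -1.8435]
Step 6: x=[2.5177 8.6710 14.9966 21.2147] v=[-0.4729 1.6232 -0.0211 -2.1293]
Max displacement = 2.4823

Answer: 2.4823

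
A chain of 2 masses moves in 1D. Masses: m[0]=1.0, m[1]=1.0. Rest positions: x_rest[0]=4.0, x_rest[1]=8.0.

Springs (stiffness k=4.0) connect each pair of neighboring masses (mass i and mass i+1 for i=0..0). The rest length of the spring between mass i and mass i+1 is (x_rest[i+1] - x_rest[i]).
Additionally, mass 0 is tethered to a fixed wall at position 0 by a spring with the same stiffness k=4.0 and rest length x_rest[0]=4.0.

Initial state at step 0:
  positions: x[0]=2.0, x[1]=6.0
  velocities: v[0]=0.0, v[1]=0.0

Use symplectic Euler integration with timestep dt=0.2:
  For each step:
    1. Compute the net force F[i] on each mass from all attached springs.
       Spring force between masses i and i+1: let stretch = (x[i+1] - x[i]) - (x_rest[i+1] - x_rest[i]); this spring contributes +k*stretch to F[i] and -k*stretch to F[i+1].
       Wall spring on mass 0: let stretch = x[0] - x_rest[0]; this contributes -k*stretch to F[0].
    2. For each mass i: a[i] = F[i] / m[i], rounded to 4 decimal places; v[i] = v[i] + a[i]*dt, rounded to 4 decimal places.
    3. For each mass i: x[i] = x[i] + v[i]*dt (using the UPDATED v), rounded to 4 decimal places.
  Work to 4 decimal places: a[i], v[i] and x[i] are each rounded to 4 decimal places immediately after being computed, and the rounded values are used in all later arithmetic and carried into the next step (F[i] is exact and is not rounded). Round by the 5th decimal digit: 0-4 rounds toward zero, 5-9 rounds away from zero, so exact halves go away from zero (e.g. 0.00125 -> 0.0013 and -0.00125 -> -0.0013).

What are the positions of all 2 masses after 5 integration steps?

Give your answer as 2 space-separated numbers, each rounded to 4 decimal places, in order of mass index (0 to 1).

Step 0: x=[2.0000 6.0000] v=[0.0000 0.0000]
Step 1: x=[2.3200 6.0000] v=[1.6000 0.0000]
Step 2: x=[2.8576 6.0512] v=[2.6880 0.2560]
Step 3: x=[3.4490 6.2314] v=[2.9568 0.9011]
Step 4: x=[3.9337 6.6064] v=[2.4235 1.8752]
Step 5: x=[4.2166 7.1938] v=[1.4147 2.9370]

Answer: 4.2166 7.1938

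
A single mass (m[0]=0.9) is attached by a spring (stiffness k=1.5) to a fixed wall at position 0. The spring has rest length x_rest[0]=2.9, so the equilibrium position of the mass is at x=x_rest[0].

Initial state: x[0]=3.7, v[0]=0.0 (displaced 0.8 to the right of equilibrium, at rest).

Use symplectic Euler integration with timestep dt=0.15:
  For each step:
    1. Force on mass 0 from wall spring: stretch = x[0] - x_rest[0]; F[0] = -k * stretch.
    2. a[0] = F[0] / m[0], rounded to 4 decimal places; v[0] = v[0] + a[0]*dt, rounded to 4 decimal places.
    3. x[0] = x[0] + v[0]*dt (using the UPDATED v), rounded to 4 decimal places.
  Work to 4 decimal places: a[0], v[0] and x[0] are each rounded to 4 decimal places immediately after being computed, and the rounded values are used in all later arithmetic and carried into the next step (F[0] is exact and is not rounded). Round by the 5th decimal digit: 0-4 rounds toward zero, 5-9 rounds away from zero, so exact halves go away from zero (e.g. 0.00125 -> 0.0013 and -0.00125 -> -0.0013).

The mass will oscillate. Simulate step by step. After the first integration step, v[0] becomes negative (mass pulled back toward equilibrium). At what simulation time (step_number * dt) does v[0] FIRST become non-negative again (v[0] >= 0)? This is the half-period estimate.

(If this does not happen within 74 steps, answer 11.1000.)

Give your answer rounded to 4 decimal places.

Step 0: x=[3.7000] v=[0.0000]
Step 1: x=[3.6700] v=[-0.2000]
Step 2: x=[3.6111] v=[-0.3925]
Step 3: x=[3.5256] v=[-0.5703]
Step 4: x=[3.4166] v=[-0.7267]
Step 5: x=[3.2882] v=[-0.8559]
Step 6: x=[3.1453] v=[-0.9530]
Step 7: x=[2.9932] v=[-1.0143]
Step 8: x=[2.8376] v=[-1.0376]
Step 9: x=[2.6843] v=[-1.0220]
Step 10: x=[2.5391] v=[-0.9681]
Step 11: x=[2.4074] v=[-0.8779]
Step 12: x=[2.2942] v=[-0.7548]
Step 13: x=[2.2037] v=[-0.6033]
Step 14: x=[2.1393] v=[-0.4292]
Step 15: x=[2.1035] v=[-0.2390]
Step 16: x=[2.0975] v=[-0.0399]
Step 17: x=[2.1216] v=[0.1607]
First v>=0 after going negative at step 17, time=2.5500

Answer: 2.5500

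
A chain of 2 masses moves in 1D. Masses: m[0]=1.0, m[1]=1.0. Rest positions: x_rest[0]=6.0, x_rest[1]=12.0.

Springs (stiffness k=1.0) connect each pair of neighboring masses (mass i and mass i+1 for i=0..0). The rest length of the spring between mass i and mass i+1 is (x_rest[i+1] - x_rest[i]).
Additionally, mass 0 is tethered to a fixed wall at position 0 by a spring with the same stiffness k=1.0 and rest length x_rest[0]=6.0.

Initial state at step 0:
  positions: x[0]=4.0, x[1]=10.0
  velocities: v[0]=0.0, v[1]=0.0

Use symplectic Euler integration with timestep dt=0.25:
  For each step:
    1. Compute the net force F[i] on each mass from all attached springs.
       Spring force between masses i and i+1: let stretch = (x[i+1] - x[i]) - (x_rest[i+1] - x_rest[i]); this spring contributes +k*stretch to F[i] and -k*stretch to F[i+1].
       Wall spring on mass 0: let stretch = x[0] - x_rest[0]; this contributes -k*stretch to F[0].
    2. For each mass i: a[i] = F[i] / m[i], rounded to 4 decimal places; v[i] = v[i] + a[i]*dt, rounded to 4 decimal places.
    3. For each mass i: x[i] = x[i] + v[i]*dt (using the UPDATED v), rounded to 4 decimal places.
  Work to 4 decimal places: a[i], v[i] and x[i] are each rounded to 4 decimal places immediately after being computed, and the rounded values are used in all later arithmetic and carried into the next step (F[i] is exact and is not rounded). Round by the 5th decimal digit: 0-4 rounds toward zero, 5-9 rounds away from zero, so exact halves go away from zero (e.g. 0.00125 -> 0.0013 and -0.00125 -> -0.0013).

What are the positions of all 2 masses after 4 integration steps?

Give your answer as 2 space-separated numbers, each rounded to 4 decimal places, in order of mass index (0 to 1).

Answer: 5.0324 10.1072

Derivation:
Step 0: x=[4.0000 10.0000] v=[0.0000 0.0000]
Step 1: x=[4.1250 10.0000] v=[0.5000 0.0000]
Step 2: x=[4.3594 10.0078] v=[0.9375 0.0313]
Step 3: x=[4.6744 10.0376] v=[1.2598 0.1192]
Step 4: x=[5.0324 10.1072] v=[1.4320 0.2784]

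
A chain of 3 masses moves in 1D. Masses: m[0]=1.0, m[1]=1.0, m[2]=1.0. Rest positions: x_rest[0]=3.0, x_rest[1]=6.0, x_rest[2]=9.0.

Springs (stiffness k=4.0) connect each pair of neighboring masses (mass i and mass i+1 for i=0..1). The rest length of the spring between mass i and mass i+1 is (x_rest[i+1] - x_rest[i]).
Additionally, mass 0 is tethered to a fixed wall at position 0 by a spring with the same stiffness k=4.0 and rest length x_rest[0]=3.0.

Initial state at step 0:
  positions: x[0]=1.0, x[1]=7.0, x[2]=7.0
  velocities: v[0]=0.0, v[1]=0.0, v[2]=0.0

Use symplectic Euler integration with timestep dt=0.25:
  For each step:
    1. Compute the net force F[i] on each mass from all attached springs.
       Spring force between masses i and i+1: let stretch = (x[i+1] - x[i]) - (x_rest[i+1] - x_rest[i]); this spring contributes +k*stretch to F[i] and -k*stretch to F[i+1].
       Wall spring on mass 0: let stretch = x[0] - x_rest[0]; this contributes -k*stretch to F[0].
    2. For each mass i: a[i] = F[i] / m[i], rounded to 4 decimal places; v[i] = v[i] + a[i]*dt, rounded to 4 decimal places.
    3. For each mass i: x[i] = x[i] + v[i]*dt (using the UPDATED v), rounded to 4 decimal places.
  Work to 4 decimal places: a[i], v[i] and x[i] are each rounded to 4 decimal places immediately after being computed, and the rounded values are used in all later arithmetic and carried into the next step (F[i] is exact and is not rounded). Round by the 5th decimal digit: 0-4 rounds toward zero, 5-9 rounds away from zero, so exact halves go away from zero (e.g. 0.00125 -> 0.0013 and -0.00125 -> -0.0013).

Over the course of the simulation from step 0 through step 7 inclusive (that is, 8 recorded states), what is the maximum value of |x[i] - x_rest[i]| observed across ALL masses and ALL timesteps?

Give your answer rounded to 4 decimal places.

Answer: 2.7656

Derivation:
Step 0: x=[1.0000 7.0000 7.0000] v=[0.0000 0.0000 0.0000]
Step 1: x=[2.2500 5.5000 7.7500] v=[5.0000 -6.0000 3.0000]
Step 2: x=[3.7500 3.7500 8.6875] v=[6.0000 -7.0000 3.7500]
Step 3: x=[4.3125 3.2344 9.1406] v=[2.2500 -2.0625 1.8125]
Step 4: x=[3.5274 4.4649 8.8672] v=[-3.1406 4.9218 -1.0937]
Step 5: x=[2.0948 6.5616 8.2432] v=[-5.7305 8.3866 -2.4960]
Step 6: x=[1.2552 7.9620 7.9488] v=[-3.3585 5.6014 -1.1776]
Step 7: x=[1.7785 7.6824 8.4077] v=[2.0931 -1.1186 1.8356]
Max displacement = 2.7656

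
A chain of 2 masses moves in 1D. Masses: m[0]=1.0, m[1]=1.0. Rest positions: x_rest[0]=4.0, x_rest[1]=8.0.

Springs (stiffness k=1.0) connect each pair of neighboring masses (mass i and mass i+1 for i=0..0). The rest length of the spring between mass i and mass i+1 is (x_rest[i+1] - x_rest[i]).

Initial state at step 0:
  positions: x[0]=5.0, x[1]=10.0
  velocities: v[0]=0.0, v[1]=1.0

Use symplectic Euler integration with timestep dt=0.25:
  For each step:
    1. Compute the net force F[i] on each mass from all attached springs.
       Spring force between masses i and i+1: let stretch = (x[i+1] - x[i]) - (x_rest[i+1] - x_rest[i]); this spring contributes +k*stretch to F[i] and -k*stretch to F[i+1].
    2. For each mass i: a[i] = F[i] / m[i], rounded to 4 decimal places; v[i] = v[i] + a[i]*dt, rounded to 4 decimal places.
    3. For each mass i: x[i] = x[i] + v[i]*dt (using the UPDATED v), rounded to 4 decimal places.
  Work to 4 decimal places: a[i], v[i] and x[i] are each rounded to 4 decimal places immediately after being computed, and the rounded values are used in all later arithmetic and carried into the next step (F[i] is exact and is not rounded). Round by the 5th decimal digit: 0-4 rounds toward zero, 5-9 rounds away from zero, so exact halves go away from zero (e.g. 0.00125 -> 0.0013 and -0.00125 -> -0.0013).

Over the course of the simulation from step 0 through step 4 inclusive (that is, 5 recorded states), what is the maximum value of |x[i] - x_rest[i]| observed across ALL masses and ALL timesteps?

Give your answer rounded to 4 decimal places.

Answer: 2.3526

Derivation:
Step 0: x=[5.0000 10.0000] v=[0.0000 1.0000]
Step 1: x=[5.0625 10.1875] v=[0.2500 0.7500]
Step 2: x=[5.1953 10.3047] v=[0.5313 0.4688]
Step 3: x=[5.3975 10.3526] v=[0.8087 0.1915]
Step 4: x=[5.6594 10.3408] v=[1.0475 -0.0473]
Max displacement = 2.3526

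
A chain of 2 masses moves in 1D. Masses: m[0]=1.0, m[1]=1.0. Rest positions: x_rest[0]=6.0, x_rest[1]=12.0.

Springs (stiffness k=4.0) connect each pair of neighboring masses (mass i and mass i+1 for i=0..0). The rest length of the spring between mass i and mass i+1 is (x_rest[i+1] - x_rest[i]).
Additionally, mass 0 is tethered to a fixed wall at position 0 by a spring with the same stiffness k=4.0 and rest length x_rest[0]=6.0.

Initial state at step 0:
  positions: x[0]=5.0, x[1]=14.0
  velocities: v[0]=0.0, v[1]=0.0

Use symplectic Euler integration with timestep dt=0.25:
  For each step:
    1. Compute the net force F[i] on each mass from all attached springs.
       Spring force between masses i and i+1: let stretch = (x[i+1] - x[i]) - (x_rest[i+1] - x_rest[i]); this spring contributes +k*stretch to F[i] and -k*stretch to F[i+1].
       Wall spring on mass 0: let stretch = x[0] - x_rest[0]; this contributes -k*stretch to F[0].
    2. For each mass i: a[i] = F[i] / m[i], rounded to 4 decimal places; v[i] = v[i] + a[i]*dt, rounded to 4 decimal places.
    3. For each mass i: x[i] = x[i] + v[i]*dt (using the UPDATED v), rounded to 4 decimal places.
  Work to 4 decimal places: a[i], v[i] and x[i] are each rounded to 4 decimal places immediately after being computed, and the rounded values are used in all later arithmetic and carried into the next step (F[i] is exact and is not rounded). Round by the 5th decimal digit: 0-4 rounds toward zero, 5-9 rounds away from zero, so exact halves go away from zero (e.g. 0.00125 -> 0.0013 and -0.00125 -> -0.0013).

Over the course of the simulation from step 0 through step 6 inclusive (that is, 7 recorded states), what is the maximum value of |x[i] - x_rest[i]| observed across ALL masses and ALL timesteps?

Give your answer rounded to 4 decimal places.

Answer: 2.0156

Derivation:
Step 0: x=[5.0000 14.0000] v=[0.0000 0.0000]
Step 1: x=[6.0000 13.2500] v=[4.0000 -3.0000]
Step 2: x=[7.3125 12.1875] v=[5.2500 -4.2500]
Step 3: x=[8.0156 11.4063] v=[2.8125 -3.1250]
Step 4: x=[7.5625 11.2774] v=[-1.8124 -0.5157]
Step 5: x=[6.1475 11.7198] v=[-5.6600 1.7694]
Step 6: x=[4.5887 12.2691] v=[-6.2352 2.1971]
Max displacement = 2.0156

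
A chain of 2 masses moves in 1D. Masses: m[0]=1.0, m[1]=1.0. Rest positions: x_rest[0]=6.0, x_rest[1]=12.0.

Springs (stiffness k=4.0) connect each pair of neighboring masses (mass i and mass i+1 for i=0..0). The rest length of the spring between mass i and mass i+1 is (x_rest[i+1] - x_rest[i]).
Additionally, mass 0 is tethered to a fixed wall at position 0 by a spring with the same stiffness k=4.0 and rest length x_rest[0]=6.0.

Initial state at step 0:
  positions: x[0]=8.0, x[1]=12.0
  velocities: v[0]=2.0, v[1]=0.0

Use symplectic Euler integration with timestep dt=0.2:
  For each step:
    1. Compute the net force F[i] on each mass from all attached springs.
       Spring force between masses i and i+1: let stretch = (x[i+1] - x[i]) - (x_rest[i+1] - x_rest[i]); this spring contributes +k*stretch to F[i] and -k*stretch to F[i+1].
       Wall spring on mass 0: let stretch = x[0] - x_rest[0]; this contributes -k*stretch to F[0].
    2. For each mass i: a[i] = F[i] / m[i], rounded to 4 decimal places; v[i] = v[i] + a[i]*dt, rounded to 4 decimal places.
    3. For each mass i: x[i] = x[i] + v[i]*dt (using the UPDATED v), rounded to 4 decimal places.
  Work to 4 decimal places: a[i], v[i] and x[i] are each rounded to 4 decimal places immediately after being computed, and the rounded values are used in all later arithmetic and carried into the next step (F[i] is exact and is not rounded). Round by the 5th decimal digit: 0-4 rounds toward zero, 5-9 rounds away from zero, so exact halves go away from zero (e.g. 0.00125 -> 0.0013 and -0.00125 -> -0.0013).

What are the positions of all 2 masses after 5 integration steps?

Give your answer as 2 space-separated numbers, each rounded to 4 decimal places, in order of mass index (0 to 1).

Answer: 5.1142 13.7570

Derivation:
Step 0: x=[8.0000 12.0000] v=[2.0000 0.0000]
Step 1: x=[7.7600 12.3200] v=[-1.2000 1.6000]
Step 2: x=[7.0080 12.8704] v=[-3.7600 2.7520]
Step 3: x=[6.0727 13.4428] v=[-4.6765 2.8621]
Step 4: x=[5.3450 13.7960] v=[-3.6386 1.7660]
Step 5: x=[5.1142 13.7570] v=[-1.1538 -0.1948]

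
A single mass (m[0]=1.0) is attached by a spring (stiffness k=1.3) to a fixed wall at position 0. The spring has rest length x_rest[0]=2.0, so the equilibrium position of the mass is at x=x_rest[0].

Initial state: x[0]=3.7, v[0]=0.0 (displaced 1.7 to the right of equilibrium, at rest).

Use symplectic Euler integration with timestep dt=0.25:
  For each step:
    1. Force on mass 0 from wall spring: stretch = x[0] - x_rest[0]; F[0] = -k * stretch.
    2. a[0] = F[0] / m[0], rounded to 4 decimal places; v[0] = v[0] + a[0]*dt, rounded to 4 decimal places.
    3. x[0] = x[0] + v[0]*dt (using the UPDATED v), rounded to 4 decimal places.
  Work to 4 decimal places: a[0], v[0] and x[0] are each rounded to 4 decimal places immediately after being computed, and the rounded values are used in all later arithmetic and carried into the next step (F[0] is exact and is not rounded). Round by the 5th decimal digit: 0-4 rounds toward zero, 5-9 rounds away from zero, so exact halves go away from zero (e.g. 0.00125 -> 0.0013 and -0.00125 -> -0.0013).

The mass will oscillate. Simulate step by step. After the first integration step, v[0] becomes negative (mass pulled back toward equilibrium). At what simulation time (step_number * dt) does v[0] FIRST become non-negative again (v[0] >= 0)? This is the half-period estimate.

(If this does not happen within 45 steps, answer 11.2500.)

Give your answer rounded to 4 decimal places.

Step 0: x=[3.7000] v=[0.0000]
Step 1: x=[3.5619] v=[-0.5525]
Step 2: x=[3.2969] v=[-1.0601]
Step 3: x=[2.9265] v=[-1.4816]
Step 4: x=[2.4808] v=[-1.7827]
Step 5: x=[1.9961] v=[-1.9390]
Step 6: x=[1.5117] v=[-1.9377]
Step 7: x=[1.0670] v=[-1.7790]
Step 8: x=[0.6981] v=[-1.4758]
Step 9: x=[0.4349] v=[-1.0527]
Step 10: x=[0.2989] v=[-0.5441]
Step 11: x=[0.3011] v=[0.0088]
First v>=0 after going negative at step 11, time=2.7500

Answer: 2.7500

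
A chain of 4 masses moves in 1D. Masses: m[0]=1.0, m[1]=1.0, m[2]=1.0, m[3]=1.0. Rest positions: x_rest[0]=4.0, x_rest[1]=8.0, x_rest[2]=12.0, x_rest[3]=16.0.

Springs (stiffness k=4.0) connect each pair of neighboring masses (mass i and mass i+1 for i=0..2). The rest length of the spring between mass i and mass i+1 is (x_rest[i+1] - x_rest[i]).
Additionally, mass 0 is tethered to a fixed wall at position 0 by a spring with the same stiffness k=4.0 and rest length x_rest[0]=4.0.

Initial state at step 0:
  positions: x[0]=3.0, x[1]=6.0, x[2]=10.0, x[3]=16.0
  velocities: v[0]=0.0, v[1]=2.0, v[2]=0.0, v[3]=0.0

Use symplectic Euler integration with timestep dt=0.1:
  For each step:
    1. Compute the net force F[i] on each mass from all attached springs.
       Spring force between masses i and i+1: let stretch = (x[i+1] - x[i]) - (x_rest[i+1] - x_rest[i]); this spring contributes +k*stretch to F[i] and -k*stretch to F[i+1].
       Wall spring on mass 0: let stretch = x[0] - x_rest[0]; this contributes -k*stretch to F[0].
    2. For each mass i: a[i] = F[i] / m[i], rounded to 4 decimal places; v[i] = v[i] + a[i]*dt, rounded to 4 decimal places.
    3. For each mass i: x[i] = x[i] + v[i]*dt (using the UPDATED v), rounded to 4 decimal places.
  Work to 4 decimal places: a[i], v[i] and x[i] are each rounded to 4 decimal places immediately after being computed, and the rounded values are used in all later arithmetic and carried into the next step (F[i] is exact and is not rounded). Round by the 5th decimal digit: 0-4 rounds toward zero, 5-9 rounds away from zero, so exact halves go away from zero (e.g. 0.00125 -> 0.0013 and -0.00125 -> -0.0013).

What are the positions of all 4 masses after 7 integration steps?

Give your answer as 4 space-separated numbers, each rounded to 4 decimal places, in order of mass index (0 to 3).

Answer: 3.4819 7.7914 11.7120 14.4878

Derivation:
Step 0: x=[3.0000 6.0000 10.0000 16.0000] v=[0.0000 2.0000 0.0000 0.0000]
Step 1: x=[3.0000 6.2400 10.0800 15.9200] v=[0.0000 2.4000 0.8000 -0.8000]
Step 2: x=[3.0096 6.5040 10.2400 15.7664] v=[0.0960 2.6400 1.6000 -1.5360]
Step 3: x=[3.0386 6.7777 10.4716 15.5517] v=[0.2899 2.7366 2.3162 -2.1466]
Step 4: x=[3.0956 7.0496 10.7587 15.2938] v=[0.5701 2.7185 2.8707 -2.5786]
Step 5: x=[3.1870 7.3117 11.0788 15.0145] v=[0.9135 2.6205 3.2011 -2.7926]
Step 6: x=[3.3159 7.5595 11.4057 14.7378] v=[1.2886 2.4775 3.2685 -2.7669]
Step 7: x=[3.4819 7.7914 11.7120 14.4878] v=[1.6597 2.3185 3.0629 -2.4997]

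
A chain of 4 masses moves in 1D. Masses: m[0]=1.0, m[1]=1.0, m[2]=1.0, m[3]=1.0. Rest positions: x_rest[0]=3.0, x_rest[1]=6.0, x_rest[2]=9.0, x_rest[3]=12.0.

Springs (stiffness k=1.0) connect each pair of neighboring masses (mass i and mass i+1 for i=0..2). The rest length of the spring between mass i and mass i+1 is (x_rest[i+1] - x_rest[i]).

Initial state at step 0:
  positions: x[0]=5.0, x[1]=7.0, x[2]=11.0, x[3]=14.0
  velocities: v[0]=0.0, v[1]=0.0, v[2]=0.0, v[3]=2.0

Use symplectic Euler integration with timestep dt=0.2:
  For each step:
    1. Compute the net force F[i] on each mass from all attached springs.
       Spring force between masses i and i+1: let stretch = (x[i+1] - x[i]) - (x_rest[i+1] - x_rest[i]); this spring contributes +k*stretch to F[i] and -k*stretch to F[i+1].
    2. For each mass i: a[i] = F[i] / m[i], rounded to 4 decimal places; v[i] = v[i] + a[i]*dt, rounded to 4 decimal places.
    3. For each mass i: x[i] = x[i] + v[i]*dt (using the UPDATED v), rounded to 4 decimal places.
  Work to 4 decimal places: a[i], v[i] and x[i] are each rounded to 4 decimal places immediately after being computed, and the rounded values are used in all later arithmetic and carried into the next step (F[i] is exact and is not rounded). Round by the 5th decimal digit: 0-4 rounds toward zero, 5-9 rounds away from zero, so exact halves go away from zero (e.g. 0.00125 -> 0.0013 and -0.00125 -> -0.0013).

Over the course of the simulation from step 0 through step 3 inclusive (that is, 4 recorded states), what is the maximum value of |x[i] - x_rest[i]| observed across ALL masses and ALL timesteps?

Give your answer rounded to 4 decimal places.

Step 0: x=[5.0000 7.0000 11.0000 14.0000] v=[0.0000 0.0000 0.0000 2.0000]
Step 1: x=[4.9600 7.0800 10.9600 14.4000] v=[-0.2000 0.4000 -0.2000 2.0000]
Step 2: x=[4.8848 7.2304 10.9024 14.7824] v=[-0.3760 0.7520 -0.2880 1.9120]
Step 3: x=[4.7834 7.4339 10.8531 15.1296] v=[-0.5069 1.0173 -0.2464 1.7360]
Max displacement = 3.1296

Answer: 3.1296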